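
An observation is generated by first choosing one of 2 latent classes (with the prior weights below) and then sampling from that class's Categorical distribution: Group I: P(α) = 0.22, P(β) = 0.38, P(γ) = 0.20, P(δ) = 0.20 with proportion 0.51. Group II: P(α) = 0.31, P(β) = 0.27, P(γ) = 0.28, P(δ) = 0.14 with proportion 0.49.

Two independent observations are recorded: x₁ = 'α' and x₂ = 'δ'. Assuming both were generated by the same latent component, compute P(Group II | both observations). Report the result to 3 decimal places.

0.487

By Bayes' theorem, P(k | x) = π_k f_k(x) / Σ_j π_j f_j(x).
Since both observations come from the same component, the likelihood for component k is f_k(x₁)·f_k(x₂).
  f_I = [0.22] × [0.2] = 0.044
  f_II = [0.31] × [0.14] = 0.0434
Unnormalised posteriors:
  π_I·f_I = 0.51 × 0.044 = 0.02244
  π_II·f_II = 0.49 × 0.0434 = 0.021266
Normaliser: 0.02244 + 0.021266 = 0.043706
Responsibility of Group II: 0.021266 / 0.043706 ≈ 0.487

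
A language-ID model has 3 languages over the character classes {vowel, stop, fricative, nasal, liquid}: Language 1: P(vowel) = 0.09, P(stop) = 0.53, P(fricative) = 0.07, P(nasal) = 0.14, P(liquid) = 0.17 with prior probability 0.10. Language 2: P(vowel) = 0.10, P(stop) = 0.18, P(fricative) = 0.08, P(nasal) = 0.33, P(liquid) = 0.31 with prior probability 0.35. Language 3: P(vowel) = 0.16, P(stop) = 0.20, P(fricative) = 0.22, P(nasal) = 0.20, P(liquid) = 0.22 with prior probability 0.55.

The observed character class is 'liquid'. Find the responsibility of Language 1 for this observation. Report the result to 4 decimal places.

0.0690

The responsibility of component k is P(Z=k) f_k(x) divided by Σ_j P(Z=j) f_j(x).
Categorical probabilities:
  p_1 = 0.17
  p_2 = 0.31
  p_3 = 0.22
Prior × likelihood for each component:
  P(Z=1)·p_1 = 0.10 × 0.17 = 0.017
  P(Z=2)·p_2 = 0.35 × 0.31 = 0.1085
  P(Z=3)·p_3 = 0.55 × 0.22 = 0.121
Evidence: 0.017 + 0.1085 + 0.121 = 0.2465
P(Language 1 | 'liquid') = 0.017 / 0.2465 ≈ 0.0690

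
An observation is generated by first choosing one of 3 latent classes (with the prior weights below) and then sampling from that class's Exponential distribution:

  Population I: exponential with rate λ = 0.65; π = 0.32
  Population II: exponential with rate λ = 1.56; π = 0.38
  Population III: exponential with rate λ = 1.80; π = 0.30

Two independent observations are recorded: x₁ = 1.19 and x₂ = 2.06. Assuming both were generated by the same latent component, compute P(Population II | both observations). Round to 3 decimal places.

By Bayes' theorem, P(k | x) = P(Z=k) f_k(x) / Σ_j P(Z=j) f_j(x).
Since both observations come from the same component, the likelihood for component k is f_k(x₁)·f_k(x₂).
  p_I = [0.65·e^(−0.65·1.19) = 0.65·e^(−0.7735) = 0.299907] × [0.17037] = 0.0510951
  p_II = [1.56·e^(−1.56·1.19) = 1.56·e^(−1.8564) = 0.243725] × [0.0627301] = 0.0152889
  p_III = [1.80·e^(−1.80·1.19) = 1.80·e^(−2.1420) = 0.211356] × [0.0441477] = 0.00933087
Prior × likelihood for each component:
  P(Z=I)·p_I = 0.32 × 0.0510951 = 0.0163504
  P(Z=II)·p_II = 0.38 × 0.0152889 = 0.00580978
  P(Z=III)·p_III = 0.30 × 0.00933087 = 0.00279926
Denominator: 0.0163504 + 0.00580978 + 0.00279926 = 0.0249595
Responsibility of Population II: 0.00580978 / 0.0249595 ≈ 0.233

0.233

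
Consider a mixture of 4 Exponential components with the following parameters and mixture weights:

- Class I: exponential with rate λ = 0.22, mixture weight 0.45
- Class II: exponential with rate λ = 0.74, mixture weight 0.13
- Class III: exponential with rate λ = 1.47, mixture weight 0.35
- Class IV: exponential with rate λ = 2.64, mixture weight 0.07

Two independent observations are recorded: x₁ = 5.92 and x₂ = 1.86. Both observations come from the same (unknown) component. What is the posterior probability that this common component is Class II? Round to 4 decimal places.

0.0540

Apply Bayes' rule: the posterior for each component is proportional to its prior times its likelihood at x.
Since both observations come from the same component, the likelihood for component k is f_k(x₁)·f_k(x₂).
  L_I = [0.0598133] × [0.14612] = 0.00873991
  L_II = [0.00926135] × [0.18684] = 0.00173039
  L_III = [0.000244294] × [0.0954705] = 2.33229e-05
  L_IV = [4.30628e-07] × [0.0194556] = 8.37812e-09
Multiply by the mixture weights:
  π_I·L_I = 0.45 × 0.00873991 = 0.00393296
  π_II·L_II = 0.13 × 0.00173039 = 0.00022495
  π_III·L_III = 0.35 × 2.33229e-05 = 8.16301e-06
  π_IV·L_IV = 0.07 × 8.37812e-09 = 5.86468e-10
Denominator: 0.00393296 + 0.00022495 + 8.16301e-06 + 5.86468e-10 = 0.00416607
So the posterior for Class II is 0.00022495 / 0.00416607 ≈ 0.0540.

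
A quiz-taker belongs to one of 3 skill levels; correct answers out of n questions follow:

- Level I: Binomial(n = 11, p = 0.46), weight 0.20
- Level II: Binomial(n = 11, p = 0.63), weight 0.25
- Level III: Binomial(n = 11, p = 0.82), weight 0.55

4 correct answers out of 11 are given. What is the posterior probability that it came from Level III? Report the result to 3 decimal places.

The responsibility of component k is π_k f_k(x) divided by Σ_j π_j f_j(x).
Component likelihoods at x = 4 correct answers out of 11:
  L_I = 0.197834
  L_II = 0.0493501
  L_III = 0.000913433
Weight by the priors:
  π_I·L_I = 0.20 × 0.197834 = 0.0395669
  π_II·L_II = 0.25 × 0.0493501 = 0.0123375
  π_III·L_III = 0.55 × 0.000913433 = 0.000502388
Marginal: 0.0395669 + 0.0123375 + 0.000502388 = 0.0524068
So the posterior for Level III is 0.000502388 / 0.0524068 ≈ 0.010.

0.010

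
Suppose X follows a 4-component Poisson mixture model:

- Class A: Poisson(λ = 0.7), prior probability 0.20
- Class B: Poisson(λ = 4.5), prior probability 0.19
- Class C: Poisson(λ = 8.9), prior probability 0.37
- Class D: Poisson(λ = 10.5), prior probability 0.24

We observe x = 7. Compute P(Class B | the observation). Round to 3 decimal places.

0.200

Posterior ∝ prior × likelihood, so P(k | x) ∝ π_k f_k(x); normalise over all components.
Poisson probabilities:
  L_A = 8.11427e-06
  L_B = 0.0823629
  L_C = 0.119696
  L_D = 0.0768781
Multiply by the mixture weights:
  π_A·L_A = 0.20 × 8.11427e-06 = 1.62285e-06
  π_B·L_B = 0.19 × 0.0823629 = 0.015649
  π_C·L_C = 0.37 × 0.119696 = 0.0442874
  π_D·L_D = 0.24 × 0.0768781 = 0.0184507
Evidence: 1.62285e-06 + 0.015649 + 0.0442874 + 0.0184507 = 0.0783887
Responsibility of Class B: 0.015649 / 0.0783887 ≈ 0.200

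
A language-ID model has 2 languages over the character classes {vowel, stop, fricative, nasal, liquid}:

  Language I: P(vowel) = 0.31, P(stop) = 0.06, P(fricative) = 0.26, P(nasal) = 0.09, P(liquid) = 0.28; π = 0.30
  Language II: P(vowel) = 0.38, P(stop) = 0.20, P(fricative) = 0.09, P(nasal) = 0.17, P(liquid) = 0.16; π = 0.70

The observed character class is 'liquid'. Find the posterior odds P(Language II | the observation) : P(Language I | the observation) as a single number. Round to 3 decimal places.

Only the two components matter; the odds are (w_i f_i(x)) / (w_j f_j(x)).
Component likelihoods at x = 'liquid':
  f_I = 0.28
  f_II = 0.16
0.112 / 0.084 ≈ 1.333

1.333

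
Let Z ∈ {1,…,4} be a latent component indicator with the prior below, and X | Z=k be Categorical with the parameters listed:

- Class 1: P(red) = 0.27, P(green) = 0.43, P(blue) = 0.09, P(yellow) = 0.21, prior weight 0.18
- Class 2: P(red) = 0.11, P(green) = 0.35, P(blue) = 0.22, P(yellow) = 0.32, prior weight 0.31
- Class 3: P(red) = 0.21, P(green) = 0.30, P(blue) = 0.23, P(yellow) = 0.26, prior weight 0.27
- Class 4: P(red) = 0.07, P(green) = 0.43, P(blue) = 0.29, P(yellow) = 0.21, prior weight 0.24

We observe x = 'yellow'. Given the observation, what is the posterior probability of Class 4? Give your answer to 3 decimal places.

By Bayes' theorem, P(k | x) = P(Z=k) f_k(x) / Σ_j P(Z=j) f_j(x).
Component likelihoods at x = 'yellow':
  f_1 = P(yellow | comp) = 0.21
  f_2 = P(yellow | comp) = 0.32
  f_3 = P(yellow | comp) = 0.26
  f_4 = P(yellow | comp) = 0.21
Unnormalised posteriors:
  P(Z=1)·f_1 = 0.18 × 0.21 = 0.0378
  P(Z=2)·f_2 = 0.31 × 0.32 = 0.0992
  P(Z=3)·f_3 = 0.27 × 0.26 = 0.0702
  P(Z=4)·f_4 = 0.24 × 0.21 = 0.0504
Denominator: 0.0378 + 0.0992 + 0.0702 + 0.0504 = 0.2576
Responsibility of Class 4: 0.0504 / 0.2576 ≈ 0.196

0.196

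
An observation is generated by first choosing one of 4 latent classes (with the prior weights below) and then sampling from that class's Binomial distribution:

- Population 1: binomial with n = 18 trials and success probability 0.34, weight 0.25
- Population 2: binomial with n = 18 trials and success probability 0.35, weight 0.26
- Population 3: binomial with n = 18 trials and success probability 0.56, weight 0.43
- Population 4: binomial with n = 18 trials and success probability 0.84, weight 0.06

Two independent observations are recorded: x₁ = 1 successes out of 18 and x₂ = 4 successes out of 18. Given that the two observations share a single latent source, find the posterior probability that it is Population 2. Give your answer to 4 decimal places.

P(component k | x) = π_k·f_k(x) / marginal(x), where marginal(x) = Σ_j π_j·f_j(x).
Since both observations come from the same component, the likelihood for component k is f_k(x₁)·f_k(x₂).
  L_1 = [0.00523598] × [0.121689] = 0.000637163
  L_2 = [0.00415784] × [0.110352] = 0.000458826
  L_3 = [8.75298e-06] × [0.00306769] = 2.68514e-08
  L_4 = [4.46264e-13] × [1.09779e-08] = 4.89903e-21
Weight by the priors:
  π_1·L_1 = 0.25 × 0.000637163 = 0.000159291
  π_2·L_2 = 0.26 × 0.000458826 = 0.000119295
  π_3·L_3 = 0.43 × 2.68514e-08 = 1.15461e-08
  π_4·L_4 = 0.06 × 4.89903e-21 = 2.93942e-22
Denominator: 0.000159291 + 0.000119295 + 1.15461e-08 + 2.93942e-22 = 0.000278597
P(Population 2 | x) = 0.000119295 / 0.000278597 ≈ 0.4282

0.4282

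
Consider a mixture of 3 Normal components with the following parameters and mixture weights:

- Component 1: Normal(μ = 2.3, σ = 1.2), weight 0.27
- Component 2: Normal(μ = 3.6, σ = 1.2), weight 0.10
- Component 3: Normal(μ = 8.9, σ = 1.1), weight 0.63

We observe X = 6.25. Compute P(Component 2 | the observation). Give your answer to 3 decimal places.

0.183

By Bayes' theorem, P(k | x) = π_k f_k(x) / Σ_j π_j f_j(x).
Normal densities:
  p_1 = (1/(1.2·√(2π)))·exp(−(6.25−2.3)²/(2·1.2²)) = 0.332452·exp(-5.41753) = 0.00147545
  p_2 = (1/(1.2·√(2π)))·exp(−(6.25−3.6)²/(2·1.2²)) = 0.332452·exp(-2.43837) = 0.0290241
  p_3 = (1/(1.1·√(2π)))·exp(−(6.25−8.9)²/(2·1.1²)) = 0.362675·exp(-2.90186) = 0.0199185
Multiply by the mixture weights:
  π_1·p_1 = 0.27 × 0.00147545 = 0.00039837
  π_2·p_2 = 0.10 × 0.0290241 = 0.00290241
  π_3·p_3 = 0.63 × 0.0199185 = 0.0125486
Evidence: 0.00039837 + 0.00290241 + 0.0125486 = 0.0158494
P(Component 2 | the observation) = 0.00290241 / 0.0158494 ≈ 0.183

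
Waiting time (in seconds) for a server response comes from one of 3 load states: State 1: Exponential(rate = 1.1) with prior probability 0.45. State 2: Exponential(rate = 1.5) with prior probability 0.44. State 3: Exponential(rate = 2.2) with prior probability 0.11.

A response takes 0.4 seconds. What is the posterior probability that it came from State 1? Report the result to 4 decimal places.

The responsibility of component k is π_k f_k(x) divided by Σ_j π_j f_j(x).
Evaluate each component's likelihood at the observed value:
  L_1 = 0.70844
  L_2 = 0.823217
  L_3 = 0.912522
Weight by the priors:
  π_1·L_1 = 0.45 × 0.70844 = 0.318798
  π_2·L_2 = 0.44 × 0.823217 = 0.362216
  π_3·L_3 = 0.11 × 0.912522 = 0.100377
Denominator: 0.318798 + 0.362216 + 0.100377 = 0.781391
P(State 1 | x) ≈ 0.4080

0.4080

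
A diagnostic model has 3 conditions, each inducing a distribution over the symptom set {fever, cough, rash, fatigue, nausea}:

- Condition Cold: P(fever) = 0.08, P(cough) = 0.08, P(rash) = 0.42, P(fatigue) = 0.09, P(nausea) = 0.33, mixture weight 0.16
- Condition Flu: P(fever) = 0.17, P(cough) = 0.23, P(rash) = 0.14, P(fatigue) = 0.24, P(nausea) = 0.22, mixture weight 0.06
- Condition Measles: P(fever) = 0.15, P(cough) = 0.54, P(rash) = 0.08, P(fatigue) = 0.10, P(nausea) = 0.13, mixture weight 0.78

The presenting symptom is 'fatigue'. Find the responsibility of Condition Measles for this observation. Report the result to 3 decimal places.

0.730

The responsibility of component k is π_k f_k(x) divided by Σ_j π_j f_j(x).
Evaluate each component's likelihood at the observed value:
  f_Cold = P(fatigue | comp) = 0.09
  f_Flu = P(fatigue | comp) = 0.24
  f_Measles = P(fatigue | comp) = 0.10
Prior × likelihood for each component:
  π_Cold·f_Cold = 0.16 × 0.09 = 0.0144
  π_Flu·f_Flu = 0.06 × 0.24 = 0.0144
  π_Measles·f_Measles = 0.78 × 0.1 = 0.078
Evidence: 0.0144 + 0.0144 + 0.078 = 0.1068
So the posterior for Condition Measles is 0.078 / 0.1068 ≈ 0.730.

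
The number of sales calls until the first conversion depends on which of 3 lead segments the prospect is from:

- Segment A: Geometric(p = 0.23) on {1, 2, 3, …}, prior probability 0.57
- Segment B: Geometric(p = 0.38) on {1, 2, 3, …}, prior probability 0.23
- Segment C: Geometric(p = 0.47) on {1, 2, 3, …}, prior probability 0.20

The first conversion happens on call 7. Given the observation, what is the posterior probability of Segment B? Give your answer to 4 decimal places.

0.1444

The responsibility of component k is P(Z=k) f_k(x) divided by Σ_j P(Z=j) f_j(x).
Evaluate each component's likelihood at the observed value:
  p_A = 0.0479371
  p_B = 0.0215841
  p_C = 0.0104172
Unnormalised posteriors:
  P(Z=A)·p_A = 0.57 × 0.0479371 = 0.0273242
  P(Z=B)·p_B = 0.23 × 0.0215841 = 0.00496434
  P(Z=C)·p_C = 0.20 × 0.0104172 = 0.00208345
Denominator: 0.0273242 + 0.00496434 + 0.00208345 = 0.034372
Responsibility of Segment B: 0.00496434 / 0.034372 ≈ 0.1444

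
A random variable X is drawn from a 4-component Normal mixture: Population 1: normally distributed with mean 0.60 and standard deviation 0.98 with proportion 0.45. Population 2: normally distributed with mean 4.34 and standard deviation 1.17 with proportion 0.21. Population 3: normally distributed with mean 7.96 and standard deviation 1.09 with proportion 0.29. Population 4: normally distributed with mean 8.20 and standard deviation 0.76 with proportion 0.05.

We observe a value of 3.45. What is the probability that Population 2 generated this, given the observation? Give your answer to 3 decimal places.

0.952

Posterior ∝ prior × likelihood, so P(k | x) ∝ w_k f_k(x); normalise over all components.
Component likelihoods at x = 3.45:
  p_1 = (1/(0.98·√(2π)))·exp(−(3.45−0.60)²/(2·0.98²)) = 0.407084·exp(-4.22871) = 0.00593171
  p_2 = (1/(1.17·√(2π)))·exp(−(3.45−4.34)²/(2·1.17²)) = 0.340976·exp(-0.28932) = 0.255314
  p_3 = (1/(1.09·√(2π)))·exp(−(3.45−7.96)²/(2·1.09²)) = 0.366002·exp(-8.55993) = 7.01381e-05
  p_4 = (1/(0.76·√(2π)))·exp(−(3.45−8.20)²/(2·0.76²)) = 0.524924·exp(-19.53125) = 1.72895e-09
Multiply by the mixture weights:
  w_1·p_1 = 0.45 × 0.00593171 = 0.00266927
  w_2·p_2 = 0.21 × 0.255314 = 0.0536159
  w_3·p_3 = 0.29 × 7.01381e-05 = 2.03401e-05
  w_4·p_4 = 0.05 × 1.72895e-09 = 8.64475e-11
Marginal: 0.00266927 + 0.0536159 + 2.03401e-05 + 8.64475e-11 = 0.0563055
P(Population 2 | data) ≈ 0.952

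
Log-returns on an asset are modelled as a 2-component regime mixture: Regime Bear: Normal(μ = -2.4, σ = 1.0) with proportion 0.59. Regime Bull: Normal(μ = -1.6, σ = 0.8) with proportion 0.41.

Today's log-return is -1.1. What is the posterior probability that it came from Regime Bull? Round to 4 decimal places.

0.6245

Apply Bayes' rule: the posterior for each component is proportional to its prior times its likelihood at x.
Normal densities:
  p_Bear = 0.171369
  p_Bull = 0.410201
Prior × likelihood for each component:
  π_Bear·p_Bear = 0.59 × 0.171369 = 0.101107
  π_Bull·p_Bull = 0.41 × 0.410201 = 0.168182
Marginal: 0.101107 + 0.168182 = 0.26929
P(Regime Bull | data) ≈ 0.6245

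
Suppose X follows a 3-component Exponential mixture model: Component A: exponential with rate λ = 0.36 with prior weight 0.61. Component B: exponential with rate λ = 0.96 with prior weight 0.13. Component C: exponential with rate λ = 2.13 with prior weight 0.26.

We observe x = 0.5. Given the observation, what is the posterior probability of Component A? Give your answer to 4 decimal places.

By Bayes' theorem, P(k | x) = π_k f_k(x) / Σ_j π_j f_j(x).
Component likelihoods at x = 0.5:
  f_A = 0.300697
  f_B = 0.594032
  f_C = 0.73427
Unnormalised posteriors:
  π_A·f_A = 0.61 × 0.300697 = 0.183425
  π_B·f_B = 0.13 × 0.594032 = 0.0772242
  π_C·f_C = 0.26 × 0.73427 = 0.19091
Denominator: 0.183425 + 0.0772242 + 0.19091 = 0.45156
P(Component A | the observation) = 0.183425 / 0.45156 ≈ 0.4062

0.4062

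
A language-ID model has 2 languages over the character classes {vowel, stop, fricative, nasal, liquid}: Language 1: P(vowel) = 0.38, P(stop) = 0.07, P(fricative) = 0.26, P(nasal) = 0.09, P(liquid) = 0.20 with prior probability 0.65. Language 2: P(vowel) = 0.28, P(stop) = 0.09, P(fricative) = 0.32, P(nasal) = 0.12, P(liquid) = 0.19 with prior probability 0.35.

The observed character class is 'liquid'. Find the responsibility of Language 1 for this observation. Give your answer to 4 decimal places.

0.6616

Posterior ∝ prior × likelihood, so P(k | x) ∝ π_k f_k(x); normalise over all components.
Categorical probabilities:
  p_1 = 0.2
  p_2 = 0.19
Prior × likelihood for each component:
  π_1·p_1 = 0.65 × 0.2 = 0.13
  π_2·p_2 = 0.35 × 0.19 = 0.0665
Evidence: 0.13 + 0.0665 = 0.1965
P(Language 1 | the observation) ≈ 0.6616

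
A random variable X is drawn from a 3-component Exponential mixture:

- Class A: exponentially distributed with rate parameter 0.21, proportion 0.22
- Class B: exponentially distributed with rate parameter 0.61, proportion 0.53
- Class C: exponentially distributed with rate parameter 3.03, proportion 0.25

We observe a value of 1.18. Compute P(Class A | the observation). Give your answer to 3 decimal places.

Posterior ∝ prior × likelihood, so P(k | x) ∝ P(Z=k) f_k(x); normalise over all components.
Evaluate each component's likelihood at the observed value:
  f_A = 0.21·e^(−0.21·1.18) = 0.21·e^(−0.2478) = 0.163908
  f_B = 0.61·e^(−0.61·1.18) = 0.61·e^(−0.7198) = 0.296978
  f_C = 3.03·e^(−3.03·1.18) = 3.03·e^(−3.5754) = 0.0848528
Prior × likelihood for each component:
  P(Z=A)·f_A = 0.22 × 0.163908 = 0.0360598
  P(Z=B)·f_B = 0.53 × 0.296978 = 0.157398
  P(Z=C)·f_C = 0.25 × 0.0848528 = 0.0212132
Denominator: 0.0360598 + 0.157398 + 0.0212132 = 0.214672
So the posterior for Class A is 0.0360598 / 0.214672 ≈ 0.168.

0.168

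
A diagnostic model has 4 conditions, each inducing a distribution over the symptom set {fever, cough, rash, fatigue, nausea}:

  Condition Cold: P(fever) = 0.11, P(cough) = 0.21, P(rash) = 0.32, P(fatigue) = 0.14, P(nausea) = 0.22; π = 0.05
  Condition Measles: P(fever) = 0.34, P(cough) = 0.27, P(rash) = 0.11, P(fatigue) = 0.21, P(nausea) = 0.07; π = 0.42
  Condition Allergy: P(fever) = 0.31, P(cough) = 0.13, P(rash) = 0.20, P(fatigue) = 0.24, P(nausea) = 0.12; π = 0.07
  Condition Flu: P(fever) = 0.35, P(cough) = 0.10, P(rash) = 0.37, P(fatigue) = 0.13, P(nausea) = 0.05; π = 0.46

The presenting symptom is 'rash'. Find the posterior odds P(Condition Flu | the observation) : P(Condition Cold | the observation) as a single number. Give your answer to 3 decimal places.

10.638

Posterior odds = (π_i f_i(x)) / (π_j f_j(x)); the normalising sum cancels.
Evaluate each component's likelihood at the observed value:
  f_Cold = 0.32
  f_Measles = 0.11
  f_Allergy = 0.2
  f_Flu = 0.37
Odds = (0.46/0.05) × (0.37/0.32) = 9.2 × 1.15625 ≈ 10.638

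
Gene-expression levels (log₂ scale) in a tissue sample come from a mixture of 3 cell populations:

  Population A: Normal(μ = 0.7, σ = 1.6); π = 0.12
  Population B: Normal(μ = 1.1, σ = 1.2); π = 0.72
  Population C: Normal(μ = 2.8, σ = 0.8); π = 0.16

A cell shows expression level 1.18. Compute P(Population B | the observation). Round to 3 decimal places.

0.860

P(component k | x) = w_k·f_k(x) / marginal(x), where marginal(x) = Σ_j w_j·f_j(x).
Evaluate each component's likelihood at the observed value:
  f_A = 0.238367
  f_B = 0.331714
  f_C = 0.0641772
Multiply by the mixture weights:
  w_A·f_A = 0.12 × 0.238367 = 0.0286041
  w_B·f_B = 0.72 × 0.331714 = 0.238834
  w_C·f_C = 0.16 × 0.0641772 = 0.0102683
Marginal: 0.0286041 + 0.238834 + 0.0102683 = 0.277706
P(Population B | x) = 0.238834 / 0.277706 ≈ 0.860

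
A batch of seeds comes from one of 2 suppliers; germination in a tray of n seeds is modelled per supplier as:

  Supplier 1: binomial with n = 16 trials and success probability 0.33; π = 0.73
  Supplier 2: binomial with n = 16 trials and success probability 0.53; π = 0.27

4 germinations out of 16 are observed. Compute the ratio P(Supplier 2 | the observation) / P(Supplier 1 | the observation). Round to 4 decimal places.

Only the two components matter; the odds are (π_i f_i(x)) / (π_j f_j(x)).
Binomial probabilities:
  f_1 = 0.176614
  f_2 = 0.0166859
Odds = (0.27/0.73) × (0.0166859/0.176614) = 0.369863 × 0.0944766 ≈ 0.0349

0.0349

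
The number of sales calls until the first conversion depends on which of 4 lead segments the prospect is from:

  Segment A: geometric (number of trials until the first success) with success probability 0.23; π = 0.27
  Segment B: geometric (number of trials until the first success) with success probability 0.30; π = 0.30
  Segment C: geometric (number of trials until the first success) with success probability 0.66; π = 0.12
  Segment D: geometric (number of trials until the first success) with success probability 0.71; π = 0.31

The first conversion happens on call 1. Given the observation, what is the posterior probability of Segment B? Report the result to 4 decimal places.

P(component k | x) = π_k·f_k(x) / marginal(x), where marginal(x) = Σ_j π_j·f_j(x).
Component likelihoods at x = 1:
  p_A = 0.23·(1−0.23)^0 = 0.23·1 = 0.23
  p_B = 0.30·(1−0.30)^0 = 0.30·1 = 0.3
  p_C = 0.66·(1−0.66)^0 = 0.66·1 = 0.66
  p_D = 0.71·(1−0.71)^0 = 0.71·1 = 0.71
Multiply by the mixture weights:
  π_A·p_A = 0.27 × 0.23 = 0.0621
  π_B·p_B = 0.30 × 0.3 = 0.09
  π_C·p_C = 0.12 × 0.66 = 0.0792
  π_D·p_D = 0.31 × 0.71 = 0.2201
Evidence: 0.0621 + 0.09 + 0.0792 + 0.2201 = 0.4514
So the posterior for Segment B is 0.09 / 0.4514 ≈ 0.1994.

0.1994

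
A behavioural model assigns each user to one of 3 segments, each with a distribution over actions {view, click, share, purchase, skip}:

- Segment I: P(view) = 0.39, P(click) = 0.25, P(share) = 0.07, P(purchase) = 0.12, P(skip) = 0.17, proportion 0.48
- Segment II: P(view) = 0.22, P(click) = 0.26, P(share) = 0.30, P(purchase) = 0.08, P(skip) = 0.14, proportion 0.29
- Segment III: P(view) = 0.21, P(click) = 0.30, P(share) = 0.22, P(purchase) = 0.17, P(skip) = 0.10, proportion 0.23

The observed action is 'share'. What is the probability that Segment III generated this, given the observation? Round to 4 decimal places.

0.2956

By Bayes' theorem, P(k | x) = π_k f_k(x) / Σ_j π_j f_j(x).
Categorical probabilities:
  p_I = P(share | comp) = 0.07
  p_II = P(share | comp) = 0.30
  p_III = P(share | comp) = 0.22
Weight by the priors:
  π_I·p_I = 0.48 × 0.07 = 0.0336
  π_II·p_II = 0.29 × 0.3 = 0.087
  π_III·p_III = 0.23 × 0.22 = 0.0506
Denominator: 0.0336 + 0.087 + 0.0506 = 0.1712
P(Segment III | x) = 0.0506 / 0.1712 ≈ 0.2956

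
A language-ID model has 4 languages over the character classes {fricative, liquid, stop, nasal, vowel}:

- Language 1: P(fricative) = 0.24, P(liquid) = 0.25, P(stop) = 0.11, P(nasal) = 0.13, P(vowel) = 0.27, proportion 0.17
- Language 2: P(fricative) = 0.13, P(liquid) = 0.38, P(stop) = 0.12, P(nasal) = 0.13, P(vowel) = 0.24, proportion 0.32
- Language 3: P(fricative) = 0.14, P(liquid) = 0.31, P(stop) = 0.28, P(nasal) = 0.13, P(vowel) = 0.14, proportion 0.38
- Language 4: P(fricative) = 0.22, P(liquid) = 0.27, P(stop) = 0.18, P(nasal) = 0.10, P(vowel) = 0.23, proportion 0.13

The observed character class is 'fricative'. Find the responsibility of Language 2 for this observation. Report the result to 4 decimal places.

P(component k | x) = w_k·f_k(x) / marginal(x), where marginal(x) = Σ_j w_j·f_j(x).
Component likelihoods at x = 'fricative':
  p_1 = 0.24
  p_2 = 0.13
  p_3 = 0.14
  p_4 = 0.22
Prior × likelihood for each component:
  w_1·p_1 = 0.17 × 0.24 = 0.0408
  w_2·p_2 = 0.32 × 0.13 = 0.0416
  w_3·p_3 = 0.38 × 0.14 = 0.0532
  w_4·p_4 = 0.13 × 0.22 = 0.0286
Evidence: 0.0408 + 0.0416 + 0.0532 + 0.0286 = 0.1642
Responsibility of Language 2: 0.0416 / 0.1642 ≈ 0.2533

0.2533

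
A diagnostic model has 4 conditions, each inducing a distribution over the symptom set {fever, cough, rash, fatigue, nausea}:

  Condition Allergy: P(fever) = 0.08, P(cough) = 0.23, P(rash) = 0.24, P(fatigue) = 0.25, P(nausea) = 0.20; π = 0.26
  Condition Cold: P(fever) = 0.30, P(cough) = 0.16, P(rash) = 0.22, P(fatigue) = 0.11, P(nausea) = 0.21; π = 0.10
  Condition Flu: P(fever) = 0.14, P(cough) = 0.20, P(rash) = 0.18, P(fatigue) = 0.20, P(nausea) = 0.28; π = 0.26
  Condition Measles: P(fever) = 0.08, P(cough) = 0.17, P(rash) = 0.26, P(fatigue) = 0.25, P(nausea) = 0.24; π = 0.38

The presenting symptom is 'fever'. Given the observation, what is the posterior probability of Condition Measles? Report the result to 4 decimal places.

0.2585

By Bayes' theorem, P(k | x) = π_k f_k(x) / Σ_j π_j f_j(x).
Component likelihoods at x = 'fever':
  L_Allergy = 0.08
  L_Cold = 0.3
  L_Flu = 0.14
  L_Measles = 0.08
Multiply by the mixture weights:
  π_Allergy·L_Allergy = 0.26 × 0.08 = 0.0208
  π_Cold·L_Cold = 0.10 × 0.3 = 0.03
  π_Flu·L_Flu = 0.26 × 0.14 = 0.0364
  π_Measles·L_Measles = 0.38 × 0.08 = 0.0304
Evidence: 0.0208 + 0.03 + 0.0364 + 0.0304 = 0.1176
So the posterior for Condition Measles is 0.0304 / 0.1176 ≈ 0.2585.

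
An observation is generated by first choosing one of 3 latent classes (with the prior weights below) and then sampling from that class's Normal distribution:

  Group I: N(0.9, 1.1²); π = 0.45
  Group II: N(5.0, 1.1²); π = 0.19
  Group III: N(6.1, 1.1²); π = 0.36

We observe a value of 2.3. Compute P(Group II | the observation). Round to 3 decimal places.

0.044

By Bayes' theorem, P(k | x) = w_k f_k(x) / Σ_j w_j f_j(x).
Component likelihoods at x = 2.3:
  p_I = 0.161352
  p_II = 0.0178341
  p_III = 0.000929196
Prior × likelihood for each component:
  w_I·p_I = 0.45 × 0.161352 = 0.0726085
  w_II·p_II = 0.19 × 0.0178341 = 0.00338847
  w_III·p_III = 0.36 × 0.000929196 = 0.000334511
Normaliser: 0.0726085 + 0.00338847 + 0.000334511 = 0.0763314
P(Group II | data) ≈ 0.044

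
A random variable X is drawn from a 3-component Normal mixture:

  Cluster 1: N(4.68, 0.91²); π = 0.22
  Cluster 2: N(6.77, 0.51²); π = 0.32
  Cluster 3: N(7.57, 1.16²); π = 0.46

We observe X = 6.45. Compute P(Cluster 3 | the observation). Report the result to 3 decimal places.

0.311

P(component k | x) = w_k·f_k(x) / marginal(x), where marginal(x) = Σ_j w_j·f_j(x).
Evaluate each component's likelihood at the observed value:
  f_1 = (1/(0.91·√(2π)))·exp(−(6.45−4.68)²/(2·0.91²)) = 0.438398·exp(-1.89162) = 0.0661224
  f_2 = (1/(0.51·√(2π)))·exp(−(6.45−6.77)²/(2·0.51²)) = 0.782240·exp(-0.19685) = 0.642466
  f_3 = (1/(1.16·√(2π)))·exp(−(6.45−7.57)²/(2·1.16²)) = 0.343916·exp(-0.46611) = 0.215786
Weight by the priors:
  w_1·f_1 = 0.22 × 0.0661224 = 0.0145469
  w_2·f_2 = 0.32 × 0.642466 = 0.205589
  w_3·f_3 = 0.46 × 0.215786 = 0.0992613
Normaliser: 0.0145469 + 0.205589 + 0.0992613 = 0.319397
P(Cluster 3 | x) = 0.0992613 / 0.319397 ≈ 0.311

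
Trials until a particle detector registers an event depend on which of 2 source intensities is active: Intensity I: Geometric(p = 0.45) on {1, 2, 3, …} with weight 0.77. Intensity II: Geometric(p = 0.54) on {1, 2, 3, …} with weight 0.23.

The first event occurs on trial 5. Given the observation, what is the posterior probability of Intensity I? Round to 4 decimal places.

0.8508

By Bayes' theorem, P(k | x) = P(Z=k) f_k(x) / Σ_j P(Z=j) f_j(x).
Evaluate each component's likelihood at the observed value:
  f_I = 0.0411778
  f_II = 0.0241783
Multiply by the mixture weights:
  P(Z=I)·f_I = 0.77 × 0.0411778 = 0.0317069
  P(Z=II)·f_II = 0.23 × 0.0241783 = 0.005561
Evidence: 0.0317069 + 0.005561 = 0.0372679
So the posterior for Intensity I is 0.0317069 / 0.0372679 ≈ 0.8508.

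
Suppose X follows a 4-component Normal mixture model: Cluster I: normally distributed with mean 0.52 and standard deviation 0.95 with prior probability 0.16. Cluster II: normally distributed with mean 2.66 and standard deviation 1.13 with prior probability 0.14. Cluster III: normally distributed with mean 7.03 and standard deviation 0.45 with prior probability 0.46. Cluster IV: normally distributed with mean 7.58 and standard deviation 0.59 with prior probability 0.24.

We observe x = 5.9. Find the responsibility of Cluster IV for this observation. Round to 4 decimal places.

P(component k | x) = w_k·f_k(x) / marginal(x), where marginal(x) = Σ_j w_j·f_j(x).
Normal densities:
  L_I = (1/(0.95·√(2π)))·exp(−(5.9−0.52)²/(2·0.95²)) = 0.419939·exp(-16.03568) = 4.56016e-08
  L_II = (1/(1.13·√(2π)))·exp(−(5.9−2.66)²/(2·1.13²)) = 0.353046·exp(-4.11058) = 0.00578934
  L_III = (1/(0.45·√(2π)))·exp(−(5.9−7.03)²/(2·0.45²)) = 0.886538·exp(-3.15284) = 0.0378823
  L_IV = (1/(0.59·√(2π)))·exp(−(5.9−7.58)²/(2·0.59²)) = 0.676173·exp(-4.05401) = 0.0117334
Weight by the priors:
  w_I·L_I = 0.16 × 4.56016e-08 = 7.29625e-09
  w_II·L_II = 0.14 × 0.00578934 = 0.000810508
  w_III·L_III = 0.46 × 0.0378823 = 0.0174259
  w_IV·L_IV = 0.24 × 0.0117334 = 0.00281602
Normaliser: 7.29625e-09 + 0.000810508 + 0.0174259 + 0.00281602 = 0.0210524
Responsibility of Cluster IV: 0.00281602 / 0.0210524 ≈ 0.1338

0.1338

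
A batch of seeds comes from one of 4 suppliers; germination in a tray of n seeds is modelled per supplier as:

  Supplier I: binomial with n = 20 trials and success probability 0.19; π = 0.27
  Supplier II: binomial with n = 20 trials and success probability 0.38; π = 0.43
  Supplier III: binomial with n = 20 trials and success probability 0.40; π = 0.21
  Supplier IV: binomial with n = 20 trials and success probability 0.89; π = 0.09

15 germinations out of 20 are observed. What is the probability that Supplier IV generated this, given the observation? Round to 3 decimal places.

Posterior ∝ prior × likelihood, so P(k | x) ∝ w_k f_k(x); normalise over all components.
Evaluate each component's likelihood at the observed value:
  p_I = 8.20678e-08
  p_II = 0.000706572
  p_III = 0.00129449
  p_IV = 0.0434768
Unnormalised posteriors:
  w_I·p_I = 0.27 × 8.20678e-08 = 2.21583e-08
  w_II·p_II = 0.43 × 0.000706572 = 0.000303826
  w_III·p_III = 0.21 × 0.00129449 = 0.000271844
  w_IV·p_IV = 0.09 × 0.0434768 = 0.00391291
Marginal: 2.21583e-08 + 0.000303826 + 0.000271844 + 0.00391291 = 0.0044886
P(Supplier IV | x) = 0.00391291 / 0.0044886 ≈ 0.872

0.872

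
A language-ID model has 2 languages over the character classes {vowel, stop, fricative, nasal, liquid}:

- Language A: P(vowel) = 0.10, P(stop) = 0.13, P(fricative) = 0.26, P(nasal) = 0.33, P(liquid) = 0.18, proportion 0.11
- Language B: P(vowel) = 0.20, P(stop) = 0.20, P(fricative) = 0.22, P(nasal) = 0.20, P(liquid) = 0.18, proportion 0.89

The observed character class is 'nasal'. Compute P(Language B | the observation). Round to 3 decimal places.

Posterior ∝ prior × likelihood, so P(k | x) ∝ P(Z=k) f_k(x); normalise over all components.
Categorical probabilities:
  f_A = 0.33
  f_B = 0.2
Multiply by the mixture weights:
  P(Z=A)·f_A = 0.11 × 0.33 = 0.0363
  P(Z=B)·f_B = 0.89 × 0.2 = 0.178
Evidence: 0.0363 + 0.178 = 0.2143
P(Language B | 'nasal') ≈ 0.831

0.831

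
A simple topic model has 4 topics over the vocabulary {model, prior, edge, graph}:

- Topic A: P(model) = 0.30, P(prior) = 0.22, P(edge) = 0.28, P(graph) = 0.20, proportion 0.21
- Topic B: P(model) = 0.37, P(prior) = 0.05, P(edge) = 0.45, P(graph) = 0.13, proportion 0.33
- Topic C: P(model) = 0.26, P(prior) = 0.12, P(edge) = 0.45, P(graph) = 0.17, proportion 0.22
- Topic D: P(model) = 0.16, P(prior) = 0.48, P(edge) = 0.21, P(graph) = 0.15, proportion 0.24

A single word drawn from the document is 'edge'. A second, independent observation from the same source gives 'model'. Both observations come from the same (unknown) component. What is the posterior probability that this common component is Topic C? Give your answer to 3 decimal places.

0.242

The responsibility of component k is π_k f_k(x) divided by Σ_j π_j f_j(x).
Since both observations come from the same component, the likelihood for component k is f_k(x₁)·f_k(x₂).
  L_A = [0.28] × [0.3] = 0.084
  L_B = [0.45] × [0.37] = 0.1665
  L_C = [0.45] × [0.26] = 0.117
  L_D = [0.21] × [0.16] = 0.0336
Prior × likelihood for each component:
  π_A·L_A = 0.21 × 0.084 = 0.01764
  π_B·L_B = 0.33 × 0.1665 = 0.054945
  π_C·L_C = 0.22 × 0.117 = 0.02574
  π_D·L_D = 0.24 × 0.0336 = 0.008064
Normaliser: 0.01764 + 0.054945 + 0.02574 + 0.008064 = 0.106389
P(Topic C | x₁,x₂) = 0.02574 / 0.106389 ≈ 0.242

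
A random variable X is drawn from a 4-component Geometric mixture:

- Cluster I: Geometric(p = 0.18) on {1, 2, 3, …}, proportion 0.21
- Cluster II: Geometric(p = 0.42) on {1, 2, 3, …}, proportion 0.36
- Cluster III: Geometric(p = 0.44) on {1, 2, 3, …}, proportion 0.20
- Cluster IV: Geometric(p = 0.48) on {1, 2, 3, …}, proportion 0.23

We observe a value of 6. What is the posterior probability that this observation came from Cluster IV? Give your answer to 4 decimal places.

The responsibility of component k is P(Z=k) f_k(x) divided by Σ_j P(Z=j) f_j(x).
Component likelihoods at x = 6:
  L_I = 0.18·(1−0.18)^5 = 0.18·0.37074 = 0.0667332
  L_II = 0.42·(1−0.42)^5 = 0.42·0.0656357 = 0.027567
  L_III = 0.44·(1−0.44)^5 = 0.44·0.0550732 = 0.0242322
  L_IV = 0.48·(1−0.48)^5 = 0.48·0.0380204 = 0.0182498
Weight by the priors:
  P(Z=I)·L_I = 0.21 × 0.0667332 = 0.014014
  P(Z=II)·L_II = 0.36 × 0.027567 = 0.00992411
  P(Z=III)·L_III = 0.20 × 0.0242322 = 0.00484644
  P(Z=IV)·L_IV = 0.23 × 0.0182498 = 0.00419745
Denominator: 0.014014 + 0.00992411 + 0.00484644 + 0.00419745 = 0.032982
So the posterior for Cluster IV is 0.00419745 / 0.032982 ≈ 0.1273.

0.1273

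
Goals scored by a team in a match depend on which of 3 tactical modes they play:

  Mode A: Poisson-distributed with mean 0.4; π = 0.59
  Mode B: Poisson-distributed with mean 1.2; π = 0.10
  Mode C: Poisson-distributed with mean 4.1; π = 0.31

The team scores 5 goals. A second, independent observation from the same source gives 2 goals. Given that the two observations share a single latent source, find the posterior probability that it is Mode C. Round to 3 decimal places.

0.981

Apply Bayes' rule: the posterior for each component is proportional to its prior times its likelihood at x.
Since both observations come from the same component, the likelihood for component k is f_k(x₁)·f_k(x₂).
  L_A = [5.72006e-05] × [0.0536256] = 3.06742e-06
  L_B = [0.00624556] × [0.21686] = 0.00135441
  L_C = [0.160004] × [0.139293] = 0.0222875
Prior × likelihood for each component:
  P(Z=A)·L_A = 0.59 × 3.06742e-06 = 1.80978e-06
  P(Z=B)·L_B = 0.10 × 0.00135441 = 0.000135441
  P(Z=C)·L_C = 0.31 × 0.0222875 = 0.00690912
Sum: 1.80978e-06 + 0.000135441 + 0.00690912 = 0.00704637
Responsibility of Mode C: 0.00690912 / 0.00704637 ≈ 0.981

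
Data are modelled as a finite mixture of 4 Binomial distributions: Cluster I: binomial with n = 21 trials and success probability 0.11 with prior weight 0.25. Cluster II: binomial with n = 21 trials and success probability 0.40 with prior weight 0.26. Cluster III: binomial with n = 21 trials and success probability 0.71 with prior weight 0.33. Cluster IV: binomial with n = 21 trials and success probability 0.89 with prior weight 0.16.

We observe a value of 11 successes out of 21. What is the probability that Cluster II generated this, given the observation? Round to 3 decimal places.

0.673

P(component k | x) = π_k·f_k(x) / marginal(x), where marginal(x) = Σ_j π_j·f_j(x).
Component likelihoods at x = 11 successes out of 21:
  f_I = 3.13794e-06
  f_II = 0.0894535
  f_III = 0.0342963
  f_IV = 2.53888e-05
Weight by the priors:
  π_I·f_I = 0.25 × 3.13794e-06 = 7.84485e-07
  π_II·f_II = 0.26 × 0.0894535 = 0.0232579
  π_III·f_III = 0.33 × 0.0342963 = 0.0113178
  π_IV·f_IV = 0.16 × 2.53888e-05 = 4.06221e-06
Normaliser: 7.84485e-07 + 0.0232579 + 0.0113178 + 4.06221e-06 = 0.0345805
P(Cluster II | x) ≈ 0.673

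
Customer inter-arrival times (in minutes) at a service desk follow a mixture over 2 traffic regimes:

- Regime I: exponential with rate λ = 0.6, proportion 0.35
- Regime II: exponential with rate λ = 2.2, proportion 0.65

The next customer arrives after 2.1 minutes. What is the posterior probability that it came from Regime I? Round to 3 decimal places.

Apply Bayes' rule: the posterior for each component is proportional to its prior times its likelihood at x.
Exponential densities:
  f_I = 0.6·e^(−0.6·2.1) = 0.6·e^(−1.2600) = 0.170192
  f_II = 2.2·e^(−2.2·2.1) = 2.2·e^(−4.6200) = 0.0216762
Multiply by the mixture weights:
  w_I·f_I = 0.35 × 0.170192 = 0.0595673
  w_II·f_II = 0.65 × 0.0216762 = 0.0140895
Evidence: 0.0595673 + 0.0140895 = 0.0736568
Responsibility of Regime I: 0.0595673 / 0.0736568 ≈ 0.809

0.809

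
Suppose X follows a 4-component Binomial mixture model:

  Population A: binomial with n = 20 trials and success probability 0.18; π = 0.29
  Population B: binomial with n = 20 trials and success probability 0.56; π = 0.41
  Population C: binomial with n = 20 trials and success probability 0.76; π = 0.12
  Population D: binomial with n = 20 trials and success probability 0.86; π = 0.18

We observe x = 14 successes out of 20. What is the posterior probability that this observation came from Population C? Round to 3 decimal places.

0.319

The responsibility of component k is π_k f_k(x) divided by Σ_j π_j f_j(x).
Evaluate each component's likelihood at the observed value:
  L_A = 4.41654e-07
  L_B = 0.0838943
  L_C = 0.15887
  L_D = 0.0353289
Unnormalised posteriors:
  π_A·L_A = 0.29 × 4.41654e-07 = 1.2808e-07
  π_B·L_B = 0.41 × 0.0838943 = 0.0343966
  π_C·L_C = 0.12 × 0.15887 = 0.0190644
  π_D·L_D = 0.18 × 0.0353289 = 0.0063592
Evidence: 1.2808e-07 + 0.0343966 + 0.0190644 + 0.0063592 = 0.0598204
P(Population C | x) = 0.0190644 / 0.0598204 ≈ 0.319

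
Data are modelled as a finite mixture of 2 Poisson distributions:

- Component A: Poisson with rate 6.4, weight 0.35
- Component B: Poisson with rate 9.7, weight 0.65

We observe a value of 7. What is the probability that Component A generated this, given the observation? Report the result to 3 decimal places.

Posterior ∝ prior × likelihood, so P(k | x) ∝ w_k f_k(x); normalise over all components.
Evaluate each component's likelihood at the observed value:
  f_A = 0.144992
  f_B = 0.0982461
Unnormalised posteriors:
  w_A·f_A = 0.35 × 0.144992 = 0.0507473
  w_B·f_B = 0.65 × 0.0982461 = 0.0638599
Evidence: 0.0507473 + 0.0638599 = 0.114607
Responsibility of Component A: 0.0507473 / 0.114607 ≈ 0.443

0.443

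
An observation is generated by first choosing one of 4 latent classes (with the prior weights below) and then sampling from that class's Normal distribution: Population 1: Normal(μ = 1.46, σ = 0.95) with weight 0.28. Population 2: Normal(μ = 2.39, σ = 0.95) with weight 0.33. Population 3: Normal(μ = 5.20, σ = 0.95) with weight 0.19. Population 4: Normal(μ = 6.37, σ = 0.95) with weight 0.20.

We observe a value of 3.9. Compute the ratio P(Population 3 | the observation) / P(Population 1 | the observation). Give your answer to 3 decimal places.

7.202

Posterior odds = (P(Z=i) f_i(x)) / (P(Z=j) f_j(x)); the normalising sum cancels.
Normal densities:
  L_1 = 0.0155136
  L_2 = 0.118735
  L_3 = 0.16465
  L_4 = 0.0142979
Posterior odds = (P(Z=3)·L_3) / (P(Z=1)·L_1) = (0.19·0.16465) / (0.28·0.0155136) = 0.0312835 / 0.00434381 ≈ 7.202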